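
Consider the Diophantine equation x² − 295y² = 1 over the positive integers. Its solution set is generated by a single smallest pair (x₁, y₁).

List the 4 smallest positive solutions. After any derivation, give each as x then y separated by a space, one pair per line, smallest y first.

2024999 117900
8201241900001 477494764200
33215013292518224999 1933852840020353700
134520737404664024967600001 7832100134376274949528400

[17; 5,1,2,3,2,6,2,3,2,1,5,34] for √295; ℓ=12 ⇒ convergent index 11
step 0: (17, 1)  from 17·(1,0) + (0,1)
…
step 5: (2250, 131)  from 2·(979,57) + (292,17)
…
step 7: (31208, 1817)  from 2·(14479,843) + (2250,131)
…
step 9: (247414, 14405)  from 2·(108103,6294) + (31208,1817)
step 10: (355517, 20699)  from 1·(247414,14405) + (108103,6294)
step 11: (2024999, 117900)  from 5·(355517,20699) + (247414,14405)
fundamental: x₁=2024999, y₁=117900  (since 4100620950001 − 295·13900410000 = 1)
n=2: (2024999,117900)∘(2024999,117900) = (2024999·2024999+295·117900·117900, 2024999·117900+117900·2024999) = (8201241900001,477494764200)
n=3: (8201241900001,477494764200)∘(2024999,117900) = (2024999·8201241900001+295·117900·477494764200, 2024999·477494764200+117900·8201241900001) = (33215013292518224999,1933852840020353700)
n=4: (33215013292518224999,1933852840020353700)∘(2024999,117900) = (2024999·33215013292518224999+295·117900·1933852840020353700, 2024999·1933852840020353700+117900·33215013292518224999) = (134520737404664024967600001,7832100134376274949528400)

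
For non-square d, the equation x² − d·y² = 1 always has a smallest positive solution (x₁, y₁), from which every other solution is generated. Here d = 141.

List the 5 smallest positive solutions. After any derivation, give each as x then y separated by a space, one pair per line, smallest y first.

[11; 1,6,1,22] for √141; ℓ=4 ⇒ convergent index 3
i=0: a=11 ⇒ p=11, q=1
i=1: a=1 ⇒ p=12, q=1
i=2: a=6 ⇒ p=83, q=7
i=3: a=1 ⇒ p=95, q=8
fundamental: x₁=95, y₁=8  (since 9025 − 141·64 = 1)
(x_2, y_2) = (95·95 + 141·8·8, 95·8 + 8·95) = (18049, 1520)
(x_3, y_3) = (95·18049 + 141·8·1520, 95·1520 + 8·18049) = (3429215, 288792)
(x_4, y_4) = (95·3429215 + 141·8·288792, 95·288792 + 8·3429215) = (651532801, 54868960)
(x_5, y_5) = (95·651532801 + 141·8·54868960, 95·54868960 + 8·651532801) = (123787802975, 10424813608)

95 8
18049 1520
3429215 288792
651532801 54868960
123787802975 10424813608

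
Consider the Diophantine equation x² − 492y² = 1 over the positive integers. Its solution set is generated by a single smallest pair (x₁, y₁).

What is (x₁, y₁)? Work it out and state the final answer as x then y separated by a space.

√492 → a₀=22, period (5,1,1,10,1,1,5,44); ℓ=8 even so k=7
a_0=22:  p_0=22·1+0=22,  q_0=22·0+1=1
a_1=5:  p_1=5·22+1=111,  q_1=5·1+0=5
a_2=1:  p_2=1·111+22=133,  q_2=1·5+1=6
…
a_4=10:  p_4=10·244+133=2573,  q_4=10·11+6=116
a_5=1:  p_5=1·2573+244=2817,  q_5=1·116+11=127
a_6=1:  p_6=1·2817+2573=5390,  q_6=1·127+116=243
a_7=5:  p_7=5·5390+2817=29767,  q_7=5·243+127=1342
(x₁, y₁) = (29767, 1342);  29767² − 492·1342² = 1 ✓

29767 1342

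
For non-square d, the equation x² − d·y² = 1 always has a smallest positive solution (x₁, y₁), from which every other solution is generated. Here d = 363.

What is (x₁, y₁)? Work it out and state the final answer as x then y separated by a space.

362 19

[19; 19,38] for √363; ℓ=2 ⇒ convergent index 1
step 0: (19, 1)  from 19·(1,0) + (0,1)
step 1: (362, 19)  from 19·(19,1) + (1,0)
(x₁, y₁) = (362, 19);  362² − 363·19² = 1 ✓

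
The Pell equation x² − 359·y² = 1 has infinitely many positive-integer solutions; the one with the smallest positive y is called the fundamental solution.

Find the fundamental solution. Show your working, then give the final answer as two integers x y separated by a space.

√359 → a₀=18, period (1,17,1,36); ℓ=4 even so k=3
a_0=18:  p_0=18·1+0=18,  q_0=18·0+1=1
…
a_2=17:  p_2=17·19+18=341,  q_2=17·1+1=18
a_3=1:  p_3=1·341+19=360,  q_3=1·18+1=19
(x₁, y₁) = (360, 19);  360² − 359·19² = 1 ✓

360 19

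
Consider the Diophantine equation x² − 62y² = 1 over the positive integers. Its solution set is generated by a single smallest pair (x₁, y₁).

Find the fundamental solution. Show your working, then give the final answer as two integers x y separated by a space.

d=62: √d = [7; 1,6,1,14] (ℓ=4, even), read p_3/q_3
step 0: (7, 1)  from 7·(1,0) + (0,1)
step 1: (8, 1)  from 1·(7,1) + (1,0)
step 2: (55, 7)  from 6·(8,1) + (7,1)
step 3: (63, 8)  from 1·(55,7) + (8,1)
(x₁, y₁) = (63, 8);  63² − 62·8² = 1 ✓

63 8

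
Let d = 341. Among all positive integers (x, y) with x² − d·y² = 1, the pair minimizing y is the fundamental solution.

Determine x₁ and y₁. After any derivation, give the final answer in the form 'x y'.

10626551 575460

d=341: √d = [18; 2,6,1,8,2,…,6,2,36] (ℓ=14, even), read p_13/q_13
i=0: a=18 ⇒ p=18, q=1
i=1: a=2 ⇒ p=37, q=2
…
i=4: a=8 ⇒ p=2456, q=133
i=5: a=2 ⇒ p=5189, q=281
…
i=7: a=2 ⇒ p=20479, q=1109
i=8: a=1 ⇒ p=28124, q=1523
i=9: a=2 ⇒ p=76727, q=4155
i=10: a=8 ⇒ p=641940, q=34763
i=11: a=1 ⇒ p=718667, q=38918
i=12: a=6 ⇒ p=4953942, q=268271
i=13: a=2 ⇒ p=10626551, q=575460
→ (10626551, 575460).  Check: 10626551²=112923586155601, 341·575460²=112923586155600, difference 1.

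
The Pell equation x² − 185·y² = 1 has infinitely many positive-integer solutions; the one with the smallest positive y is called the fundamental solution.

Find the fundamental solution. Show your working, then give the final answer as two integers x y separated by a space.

9249 680

√185 → a₀=13, period (1,1,1,1,26); ℓ=5 odd so k=9
k=0  a_k=13  p_k/q_k = 13/1
k=1  a_k=1  p_k/q_k = 14/1
…
k=5  a_k=26  p_k/q_k = 1809/133
k=6  a_k=1  p_k/q_k = 1877/138
…
k=8  a_k=1  p_k/q_k = 5563/409
k=9  a_k=1  p_k/q_k = 9249/680
fundamental: x₁=9249, y₁=680  (since 85544001 − 185·462400 = 1)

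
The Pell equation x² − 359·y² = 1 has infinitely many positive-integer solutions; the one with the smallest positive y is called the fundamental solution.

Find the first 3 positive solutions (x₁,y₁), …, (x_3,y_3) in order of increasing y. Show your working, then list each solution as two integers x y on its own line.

√359 = [18; 1,17,1,36, …], period ℓ=4 (even) → k=3
k=0  a_k=18  p_k/q_k = 18/1
…
k=2  a_k=17  p_k/q_k = 341/18
k=3  a_k=1  p_k/q_k = 360/19
(x₁, y₁) = (360, 19);  360² − 359·19² = 1 ✓
(360+19√359)^2 = 259199 + 13680√359
(360+19√359)^3 = 186622920 + 9849581√359

360 19
259199 13680
186622920 9849581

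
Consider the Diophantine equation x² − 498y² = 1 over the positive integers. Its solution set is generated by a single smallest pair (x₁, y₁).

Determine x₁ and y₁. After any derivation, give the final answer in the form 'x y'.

179777 8056

d=498: √d = [22; 3,6,22,6,3,44] (ℓ=6, even), read p_5/q_5
step 0: (22, 1)  from 22·(1,0) + (0,1)
step 1: (67, 3)  from 3·(22,1) + (1,0)
…
step 3: (9395, 421)  from 22·(424,19) + (67,3)
step 4: (56794, 2545)  from 6·(9395,421) + (424,19)
step 5: (179777, 8056)  from 3·(56794,2545) + (9395,421)
(x₁, y₁) = (179777, 8056);  179777² − 498·8056² = 1 ✓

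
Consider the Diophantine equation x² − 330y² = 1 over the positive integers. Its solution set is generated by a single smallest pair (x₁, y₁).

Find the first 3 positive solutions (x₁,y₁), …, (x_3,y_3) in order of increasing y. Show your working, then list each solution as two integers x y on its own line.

d=330: √d = [18; 6,36] (ℓ=2, even), read p_1/q_1
k=0  a_k=18  p_k/q_k = 18/1
k=1  a_k=6  p_k/q_k = 109/6
→ (109, 6).  Check: 109²=11881, 330·6²=11880, difference 1.
(109+6√330)^2 = 23761 + 1308√330
(109+6√330)^3 = 5179789 + 285138√330

109 6
23761 1308
5179789 285138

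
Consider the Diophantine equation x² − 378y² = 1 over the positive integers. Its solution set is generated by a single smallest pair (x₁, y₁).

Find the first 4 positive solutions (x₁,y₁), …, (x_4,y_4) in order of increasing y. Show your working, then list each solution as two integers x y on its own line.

8749 450
153090001 7874100
2678768828749 137781001350
46873096812360001 2410891953748200

d=378: √d = [19; 2,3,1,4,1,3,2,38] (ℓ=8, even), read p_7/q_7
i=0: a=19 ⇒ p=19, q=1
i=1: a=2 ⇒ p=39, q=2
i=2: a=3 ⇒ p=136, q=7
i=3: a=1 ⇒ p=175, q=9
…
i=6: a=3 ⇒ p=3869, q=199
i=7: a=2 ⇒ p=8749, q=450
→ (8749, 450).  Check: 8749²=76545001, 378·450²=76545000, difference 1.
k=2:  x_2 = 8749·8749+378·450·450 = 153090001,  y_2 = 8749·450+450·8749 = 7874100
k=3:  x_3 = 8749·153090001+378·450·7874100 = 2678768828749,  y_3 = 8749·7874100+450·153090001 = 137781001350
k=4:  x_4 = 8749·2678768828749+378·450·137781001350 = 46873096812360001,  y_4 = 8749·137781001350+450·2678768828749 = 2410891953748200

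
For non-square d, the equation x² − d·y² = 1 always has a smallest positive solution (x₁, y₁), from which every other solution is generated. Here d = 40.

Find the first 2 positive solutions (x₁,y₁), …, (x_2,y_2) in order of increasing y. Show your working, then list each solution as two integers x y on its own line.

√40 → a₀=6, period (3,12); ℓ=2 even so k=1
k=0  a_k=6  p_k/q_k = 6/1
k=1  a_k=3  p_k/q_k = 19/3
fundamental: x₁=19, y₁=3  (since 361 − 40·9 = 1)
(19+3√40)^2 = 721 + 114√40

19 3
721 114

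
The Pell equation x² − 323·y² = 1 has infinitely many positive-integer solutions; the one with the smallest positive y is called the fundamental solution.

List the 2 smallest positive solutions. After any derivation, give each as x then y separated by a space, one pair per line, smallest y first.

√323 → a₀=17, period (1,34); ℓ=2 even so k=1
step 0: (17, 1)  from 17·(1,0) + (0,1)
step 1: (18, 1)  from 1·(17,1) + (1,0)
→ (18, 1).  Check: 18²=324, 323·1²=323, difference 1.
(x_2, y_2) = (18·18 + 323·1·1, 18·1 + 1·18) = (647, 36)

18 1
647 36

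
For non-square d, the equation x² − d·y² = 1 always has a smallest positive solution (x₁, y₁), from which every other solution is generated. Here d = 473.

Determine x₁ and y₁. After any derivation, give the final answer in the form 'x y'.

[21; 1,2,1,42] for √473; ℓ=4 ⇒ convergent index 3
k=0  a_k=21  p_k/q_k = 21/1
k=1  a_k=1  p_k/q_k = 22/1
k=2  a_k=2  p_k/q_k = 65/3
k=3  a_k=1  p_k/q_k = 87/4
(x₁, y₁) = (87, 4);  87² − 473·4² = 1 ✓

87 4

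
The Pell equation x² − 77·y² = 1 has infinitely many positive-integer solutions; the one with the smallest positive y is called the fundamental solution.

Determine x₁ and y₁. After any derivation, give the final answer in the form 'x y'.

351 40

d=77: √d = [8; 1,3,2,3,1,16] (ℓ=6, even), read p_5/q_5
a_0=8:  p_0=8·1+0=8,  q_0=8·0+1=1
…
a_3=2:  p_3=2·35+9=79,  q_3=2·4+1=9
a_4=3:  p_4=3·79+35=272,  q_4=3·9+4=31
a_5=1:  p_5=1·272+79=351,  q_5=1·31+9=40
→ (351, 40).  Check: 351²=123201, 77·40²=123200, difference 1.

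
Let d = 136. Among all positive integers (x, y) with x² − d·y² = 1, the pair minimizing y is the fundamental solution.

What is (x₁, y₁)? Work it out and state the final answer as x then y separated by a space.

35 3

√136 = [11; 1,1,1,22, …], period ℓ=4 (even) → k=3
step 0: (11, 1)  from 11·(1,0) + (0,1)
step 1: (12, 1)  from 1·(11,1) + (1,0)
step 2: (23, 2)  from 1·(12,1) + (11,1)
step 3: (35, 3)  from 1·(23,2) + (12,1)
→ (35, 3).  Check: 35²=1225, 136·3²=1224, difference 1.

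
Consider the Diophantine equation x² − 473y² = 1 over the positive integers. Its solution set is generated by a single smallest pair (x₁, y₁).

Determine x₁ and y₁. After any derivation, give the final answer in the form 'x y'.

√473 = [21; 1,2,1,42, …], period ℓ=4 (even) → k=3
step 0: (21, 1)  from 21·(1,0) + (0,1)
step 1: (22, 1)  from 1·(21,1) + (1,0)
step 2: (65, 3)  from 2·(22,1) + (21,1)
step 3: (87, 4)  from 1·(65,3) + (22,1)
→ (87, 4).  Check: 87²=7569, 473·4²=7568, difference 1.

87 4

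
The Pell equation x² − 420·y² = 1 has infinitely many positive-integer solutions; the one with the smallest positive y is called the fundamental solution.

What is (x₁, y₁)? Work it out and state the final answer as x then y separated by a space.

41 2

[20; 2,40] for √420; ℓ=2 ⇒ convergent index 1
a_0=20:  p_0=20·1+0=20,  q_0=20·0+1=1
a_1=2:  p_1=2·20+1=41,  q_1=2·1+0=2
→ (41, 2).  Check: 41²=1681, 420·2²=1680, difference 1.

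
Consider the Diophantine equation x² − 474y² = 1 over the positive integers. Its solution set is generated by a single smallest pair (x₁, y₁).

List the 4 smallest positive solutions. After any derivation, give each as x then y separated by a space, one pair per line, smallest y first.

193549 8890
74922430801 3441301220
29002323118011949 1332120819650670
11226741274261267003201 515661305041693754440

[21; 1,3,2,1,1,…,3,1,42] for √474; ℓ=14 ⇒ convergent index 13
i=0: a=21 ⇒ p=21, q=1
…
i=3: a=2 ⇒ p=196, q=9
…
i=8: a=1 ⇒ p=5813, q=267
i=9: a=1 ⇒ p=10864, q=499
i=10: a=1 ⇒ p=16677, q=766
…
i=12: a=3 ⇒ p=149331, q=6859
i=13: a=1 ⇒ p=193549, q=8890
→ (193549, 8890).  Check: 193549²=37461215401, 474·8890²=37461215400, difference 1.
k=2:  x_2 = 193549·193549+474·8890·8890 = 74922430801,  y_2 = 193549·8890+8890·193549 = 3441301220
k=3:  x_3 = 193549·74922430801+474·8890·3441301220 = 29002323118011949,  y_3 = 193549·3441301220+8890·74922430801 = 1332120819650670
k=4:  x_4 = 193549·29002323118011949+474·8890·1332120819650670 = 11226741274261267003201,  y_4 = 193549·1332120819650670+8890·29002323118011949 = 515661305041693754440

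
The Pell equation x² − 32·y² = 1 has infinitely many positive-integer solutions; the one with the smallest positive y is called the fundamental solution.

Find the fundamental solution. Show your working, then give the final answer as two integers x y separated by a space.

17 3

[5; 1,1,1,10] for √32; ℓ=4 ⇒ convergent index 3
step 0: (5, 1)  from 5·(1,0) + (0,1)
…
step 2: (11, 2)  from 1·(6,1) + (5,1)
step 3: (17, 3)  from 1·(11,2) + (6,1)
fundamental: x₁=17, y₁=3  (since 289 − 32·9 = 1)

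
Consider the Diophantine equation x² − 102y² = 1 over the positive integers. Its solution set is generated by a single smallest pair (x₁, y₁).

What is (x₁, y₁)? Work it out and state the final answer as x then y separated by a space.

101 10

d=102: √d = [10; 10,20] (ℓ=2, even), read p_1/q_1
step 0: (10, 1)  from 10·(1,0) + (0,1)
step 1: (101, 10)  from 10·(10,1) + (1,0)
→ (101, 10).  Check: 101²=10201, 102·10²=10200, difference 1.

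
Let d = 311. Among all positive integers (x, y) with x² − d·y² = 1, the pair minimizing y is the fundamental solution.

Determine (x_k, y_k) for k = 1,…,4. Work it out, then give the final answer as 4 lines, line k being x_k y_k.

16883880 957397
570130807708799 32329152120720
19252040283316857636360 1091683049815963029803
650098275797375082487964044801 36863691222253451430108430560

√311 → a₀=17, period (1,1,1,2,1,…,1,1,34); ℓ=16 even so k=15
a_0=17:  p_0=17·1+0=17,  q_0=17·0+1=1
…
a_14=1:  p_14=1·6159373+4565134=10724507,  q_14=1·349266+258865=608131
a_15=1:  p_15=1·10724507+6159373=16883880,  q_15=1·608131+349266=957397
fundamental: x₁=16883880, y₁=957397  (since 285065403854400 − 311·916609015609 = 1)
n=2: (16883880,957397)∘(16883880,957397) = (16883880·16883880+311·957397·957397, 16883880·957397+957397·16883880) = (570130807708799,32329152120720)
n=3: (570130807708799,32329152120720)∘(16883880,957397) = (16883880·570130807708799+311·957397·32329152120720, 16883880·32329152120720+957397·570130807708799) = (19252040283316857636360,1091683049815963029803)
n=4: (19252040283316857636360,1091683049815963029803)∘(16883880,957397) = (16883880·19252040283316857636360+311·957397·1091683049815963029803, 16883880·1091683049815963029803+957397·19252040283316857636360) = (650098275797375082487964044801,36863691222253451430108430560)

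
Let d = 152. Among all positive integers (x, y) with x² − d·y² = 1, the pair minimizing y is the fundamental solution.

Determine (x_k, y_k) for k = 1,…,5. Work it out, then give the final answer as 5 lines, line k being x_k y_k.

d=152: √d = [12; 3,24] (ℓ=2, even), read p_1/q_1
a_0=12:  p_0=12·1+0=12,  q_0=12·0+1=1
a_1=3:  p_1=3·12+1=37,  q_1=3·1+0=3
(x₁, y₁) = (37, 3);  37² − 152·3² = 1 ✓
n=2: (37,3)∘(37,3) = (37·37+152·3·3, 37·3+3·37) = (2737,222)
n=3: (2737,222)∘(37,3) = (37·2737+152·3·222, 37·222+3·2737) = (202501,16425)
n=4: (202501,16425)∘(37,3) = (37·202501+152·3·16425, 37·16425+3·202501) = (14982337,1215228)
n=5: (14982337,1215228)∘(37,3) = (37·14982337+152·3·1215228, 37·1215228+3·14982337) = (1108490437,89910447)

37 3
2737 222
202501 16425
14982337 1215228
1108490437 89910447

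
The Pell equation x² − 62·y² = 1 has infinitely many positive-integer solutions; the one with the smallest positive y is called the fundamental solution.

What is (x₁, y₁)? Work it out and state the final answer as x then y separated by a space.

63 8

√62 → a₀=7, period (1,6,1,14); ℓ=4 even so k=3
a_0=7:  p_0=7·1+0=7,  q_0=7·0+1=1
…
a_2=6:  p_2=6·8+7=55,  q_2=6·1+1=7
a_3=1:  p_3=1·55+8=63,  q_3=1·7+1=8
→ (63, 8).  Check: 63²=3969, 62·8²=3968, difference 1.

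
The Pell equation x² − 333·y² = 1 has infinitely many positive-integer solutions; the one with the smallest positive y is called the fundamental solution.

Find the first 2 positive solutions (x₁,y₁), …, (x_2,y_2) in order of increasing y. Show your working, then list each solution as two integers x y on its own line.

73 4
10657 584

√333 = [18; 4,36, …], period ℓ=2 (even) → k=1
i=0: a=18 ⇒ p=18, q=1
i=1: a=4 ⇒ p=73, q=4
→ (73, 4).  Check: 73²=5329, 333·4²=5328, difference 1.
(x_2, y_2) = (73·73 + 333·4·4, 73·4 + 4·73) = (10657, 584)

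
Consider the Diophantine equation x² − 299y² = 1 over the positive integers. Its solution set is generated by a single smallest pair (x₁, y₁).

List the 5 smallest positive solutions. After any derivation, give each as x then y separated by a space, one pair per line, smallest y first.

[17; 3,2,3,34] for √299; ℓ=4 ⇒ convergent index 3
k=0  a_k=17  p_k/q_k = 17/1
…
k=2  a_k=2  p_k/q_k = 121/7
k=3  a_k=3  p_k/q_k = 415/24
→ (415, 24).  Check: 415²=172225, 299·24²=172224, difference 1.
(415+24√299)^2 = 344449 + 19920√299
(415+24√299)^3 = 285892255 + 16533576√299
(415+24√299)^4 = 237290227201 + 13722848160√299
(415+24√299)^5 = 196950602684575 + 11389947439224√299

415 24
344449 19920
285892255 16533576
237290227201 13722848160
196950602684575 11389947439224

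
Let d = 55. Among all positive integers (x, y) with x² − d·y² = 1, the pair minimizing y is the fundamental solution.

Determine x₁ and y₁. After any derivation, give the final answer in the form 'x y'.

√55 = [7; 2,2,2,14, …], period ℓ=4 (even) → k=3
a_0=7:  p_0=7·1+0=7,  q_0=7·0+1=1
…
a_2=2:  p_2=2·15+7=37,  q_2=2·2+1=5
a_3=2:  p_3=2·37+15=89,  q_3=2·5+2=12
fundamental: x₁=89, y₁=12  (since 7921 − 55·144 = 1)

89 12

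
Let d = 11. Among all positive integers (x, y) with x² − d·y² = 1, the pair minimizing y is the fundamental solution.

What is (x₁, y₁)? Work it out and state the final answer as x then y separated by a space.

√11 → a₀=3, period (3,6); ℓ=2 even so k=1
step 0: (3, 1)  from 3·(1,0) + (0,1)
step 1: (10, 3)  from 3·(3,1) + (1,0)
fundamental: x₁=10, y₁=3  (since 100 − 11·9 = 1)

10 3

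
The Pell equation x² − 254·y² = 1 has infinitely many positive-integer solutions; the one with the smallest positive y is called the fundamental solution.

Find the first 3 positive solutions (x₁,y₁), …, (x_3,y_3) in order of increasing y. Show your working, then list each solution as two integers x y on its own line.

255 16
130049 8160
66324735 4161584

d=254: √d = [15; 1,14,1,30] (ℓ=4, even), read p_3/q_3
a_0=15:  p_0=15·1+0=15,  q_0=15·0+1=1
…
a_2=14:  p_2=14·16+15=239,  q_2=14·1+1=15
a_3=1:  p_3=1·239+16=255,  q_3=1·15+1=16
fundamental: x₁=255, y₁=16  (since 65025 − 254·256 = 1)
n=2: (255,16)∘(255,16) = (255·255+254·16·16, 255·16+16·255) = (130049,8160)
n=3: (130049,8160)∘(255,16) = (255·130049+254·16·8160, 255·8160+16·130049) = (66324735,4161584)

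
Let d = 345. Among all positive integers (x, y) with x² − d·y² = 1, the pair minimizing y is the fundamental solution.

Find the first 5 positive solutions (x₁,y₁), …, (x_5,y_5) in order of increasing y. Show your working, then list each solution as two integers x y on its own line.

6761 364
91422241 4922008
1236211536041 66555391812
16716052298924161 899962003159856
226034457949840969001 12169286140172181020

[18; 1,1,2,1,6,1,2,1,1,36] for √345; ℓ=10 ⇒ convergent index 9
step 0: (18, 1)  from 18·(1,0) + (0,1)
step 1: (19, 1)  from 1·(18,1) + (1,0)
step 2: (37, 2)  from 1·(19,1) + (18,1)
step 3: (93, 5)  from 2·(37,2) + (19,1)
step 4: (130, 7)  from 1·(93,5) + (37,2)
step 5: (873, 47)  from 6·(130,7) + (93,5)
step 6: (1003, 54)  from 1·(873,47) + (130,7)
step 7: (2879, 155)  from 2·(1003,54) + (873,47)
step 8: (3882, 209)  from 1·(2879,155) + (1003,54)
step 9: (6761, 364)  from 1·(3882,209) + (2879,155)
fundamental: x₁=6761, y₁=364  (since 45711121 − 345·132496 = 1)
k=2:  x_2 = 6761·6761+345·364·364 = 91422241,  y_2 = 6761·364+364·6761 = 4922008
k=3:  x_3 = 6761·91422241+345·364·4922008 = 1236211536041,  y_3 = 6761·4922008+364·91422241 = 66555391812
k=4:  x_4 = 6761·1236211536041+345·364·66555391812 = 16716052298924161,  y_4 = 6761·66555391812+364·1236211536041 = 899962003159856
k=5:  x_5 = 6761·16716052298924161+345·364·899962003159856 = 226034457949840969001,  y_5 = 6761·899962003159856+364·16716052298924161 = 12169286140172181020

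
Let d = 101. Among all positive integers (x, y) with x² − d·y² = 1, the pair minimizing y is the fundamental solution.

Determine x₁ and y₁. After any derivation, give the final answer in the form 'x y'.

201 20

d=101: √d = [10; 20] (ℓ=1, odd), read p_1/q_1
a_0=10:  p_0=10·1+0=10,  q_0=10·0+1=1
a_1=20:  p_1=20·10+1=201,  q_1=20·1+0=20
→ (201, 20).  Check: 201²=40401, 101·20²=40400, difference 1.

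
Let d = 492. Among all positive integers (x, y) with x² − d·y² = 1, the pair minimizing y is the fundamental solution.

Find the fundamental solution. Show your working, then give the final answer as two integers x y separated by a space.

29767 1342

d=492: √d = [22; 5,1,1,10,1,1,5,44] (ℓ=8, even), read p_7/q_7
step 0: (22, 1)  from 22·(1,0) + (0,1)
…
step 2: (133, 6)  from 1·(111,5) + (22,1)
step 3: (244, 11)  from 1·(133,6) + (111,5)
step 4: (2573, 116)  from 10·(244,11) + (133,6)
step 5: (2817, 127)  from 1·(2573,116) + (244,11)
step 6: (5390, 243)  from 1·(2817,127) + (2573,116)
step 7: (29767, 1342)  from 5·(5390,243) + (2817,127)
→ (29767, 1342).  Check: 29767²=886074289, 492·1342²=886074288, difference 1.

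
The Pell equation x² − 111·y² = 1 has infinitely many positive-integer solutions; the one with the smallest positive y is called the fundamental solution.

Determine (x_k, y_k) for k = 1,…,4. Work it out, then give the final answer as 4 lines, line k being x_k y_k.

295 28
174049 16520
102688615 9746772
60586108801 5750578960

d=111: √d = [10; 1,1,6,1,1,20] (ℓ=6, even), read p_5/q_5
step 0: (10, 1)  from 10·(1,0) + (0,1)
step 1: (11, 1)  from 1·(10,1) + (1,0)
…
step 4: (158, 15)  from 1·(137,13) + (21,2)
step 5: (295, 28)  from 1·(158,15) + (137,13)
(x₁, y₁) = (295, 28);  295² − 111·28² = 1 ✓
k=2:  x_2 = 295·295+111·28·28 = 174049,  y_2 = 295·28+28·295 = 16520
k=3:  x_3 = 295·174049+111·28·16520 = 102688615,  y_3 = 295·16520+28·174049 = 9746772
k=4:  x_4 = 295·102688615+111·28·9746772 = 60586108801,  y_4 = 295·9746772+28·102688615 = 5750578960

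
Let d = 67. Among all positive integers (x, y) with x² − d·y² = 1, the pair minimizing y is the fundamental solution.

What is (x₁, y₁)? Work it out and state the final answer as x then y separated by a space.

48842 5967

d=67: √d = [8; 5,2,1,1,7,1,1,2,5,16] (ℓ=10, even), read p_9/q_9
i=0: a=8 ⇒ p=8, q=1
i=1: a=5 ⇒ p=41, q=5
i=2: a=2 ⇒ p=90, q=11
…
i=4: a=1 ⇒ p=221, q=27
…
i=6: a=1 ⇒ p=1899, q=232
…
i=8: a=2 ⇒ p=9053, q=1106
i=9: a=5 ⇒ p=48842, q=5967
(x₁, y₁) = (48842, 5967);  48842² − 67·5967² = 1 ✓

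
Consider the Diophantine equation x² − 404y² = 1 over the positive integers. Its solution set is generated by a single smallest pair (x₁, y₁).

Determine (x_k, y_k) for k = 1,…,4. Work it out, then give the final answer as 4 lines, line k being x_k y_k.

201 10
80801 4020
32481801 1616030
13057603201 649640040

d=404: √d = [20; 10,40] (ℓ=2, even), read p_1/q_1
k=0  a_k=20  p_k/q_k = 20/1
k=1  a_k=10  p_k/q_k = 201/10
fundamental: x₁=201, y₁=10  (since 40401 − 404·100 = 1)
k=2:  x_2 = 201·201+404·10·10 = 80801,  y_2 = 201·10+10·201 = 4020
k=3:  x_3 = 201·80801+404·10·4020 = 32481801,  y_3 = 201·4020+10·80801 = 1616030
k=4:  x_4 = 201·32481801+404·10·1616030 = 13057603201,  y_4 = 201·1616030+10·32481801 = 649640040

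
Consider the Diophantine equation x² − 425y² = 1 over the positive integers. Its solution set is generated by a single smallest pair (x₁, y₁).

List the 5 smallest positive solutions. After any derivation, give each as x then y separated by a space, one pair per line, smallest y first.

143649 6968
41270070401 2001892464
11856808685922849 575139701115304
3406437421806992601601 165236485849022716128
978662658398448551768841249 47472111910877388597026840

[20; 1,1,1,1,1,1,40] for √425; ℓ=7 ⇒ convergent index 13
step 0: (20, 1)  from 20·(1,0) + (0,1)
…
step 2: (41, 2)  from 1·(21,1) + (20,1)
…
step 4: (103, 5)  from 1·(62,3) + (41,2)
step 5: (165, 8)  from 1·(103,5) + (62,3)
step 6: (268, 13)  from 1·(165,8) + (103,5)
step 7: (10885, 528)  from 40·(268,13) + (165,8)
step 8: (11153, 541)  from 1·(10885,528) + (268,13)
step 9: (22038, 1069)  from 1·(11153,541) + (10885,528)
step 10: (33191, 1610)  from 1·(22038,1069) + (11153,541)
step 11: (55229, 2679)  from 1·(33191,1610) + (22038,1069)
step 12: (88420, 4289)  from 1·(55229,2679) + (33191,1610)
step 13: (143649, 6968)  from 1·(88420,4289) + (55229,2679)
fundamental: x₁=143649, y₁=6968  (since 20635035201 − 425·48553024 = 1)
(143649+6968√425)^2 = 41270070401 + 2001892464√425
(143649+6968√425)^3 = 11856808685922849 + 575139701115304√425
(143649+6968√425)^4 = 3406437421806992601601 + 165236485849022716128√425
(143649+6968√425)^5 = 978662658398448551768841249 + 47472111910877388597026840√425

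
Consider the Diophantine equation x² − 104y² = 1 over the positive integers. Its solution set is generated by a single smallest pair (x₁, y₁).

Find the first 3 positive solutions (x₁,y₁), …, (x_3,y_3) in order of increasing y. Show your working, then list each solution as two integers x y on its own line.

51 5
5201 510
530451 52015

√104 → a₀=10, period (5,20); ℓ=2 even so k=1
k=0  a_k=10  p_k/q_k = 10/1
k=1  a_k=5  p_k/q_k = 51/5
→ (51, 5).  Check: 51²=2601, 104·5²=2600, difference 1.
(x_2, y_2) = (51·51 + 104·5·5, 51·5 + 5·51) = (5201, 510)
(x_3, y_3) = (51·5201 + 104·5·510, 51·510 + 5·5201) = (530451, 52015)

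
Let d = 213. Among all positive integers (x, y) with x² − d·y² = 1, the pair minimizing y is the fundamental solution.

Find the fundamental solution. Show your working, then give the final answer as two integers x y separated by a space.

194399 13320

√213 = [14; 1,1,2,6,1,8,1,6,2,1,1,28, …], period ℓ=12 (even) → k=11
step 0: (14, 1)  from 14·(1,0) + (0,1)
…
step 3: (73, 5)  from 2·(29,2) + (15,1)
…
step 6: (4787, 328)  from 8·(540,37) + (467,32)
…
step 9: (78825, 5401)  from 2·(36749,2518) + (5327,365)
step 10: (115574, 7919)  from 1·(78825,5401) + (36749,2518)
step 11: (194399, 13320)  from 1·(115574,7919) + (78825,5401)
fundamental: x₁=194399, y₁=13320  (since 37790971201 − 213·177422400 = 1)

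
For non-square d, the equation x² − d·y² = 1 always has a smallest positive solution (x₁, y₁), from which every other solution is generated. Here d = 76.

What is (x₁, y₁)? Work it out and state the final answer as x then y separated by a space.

√76 = [8; 1,2,1,1,5,4,5,1,1,2,1,16, …], period ℓ=12 (even) → k=11
a_0=8:  p_0=8·1+0=8,  q_0=8·0+1=1
…
a_2=2:  p_2=2·9+8=26,  q_2=2·1+1=3
…
a_4=1:  p_4=1·35+26=61,  q_4=1·4+3=7
…
a_9=1:  p_9=1·8866+7445=16311,  q_9=1·1017+854=1871
a_10=2:  p_10=2·16311+8866=41488,  q_10=2·1871+1017=4759
a_11=1:  p_11=1·41488+16311=57799,  q_11=1·4759+1871=6630
(x₁, y₁) = (57799, 6630);  57799² − 76·6630² = 1 ✓

57799 6630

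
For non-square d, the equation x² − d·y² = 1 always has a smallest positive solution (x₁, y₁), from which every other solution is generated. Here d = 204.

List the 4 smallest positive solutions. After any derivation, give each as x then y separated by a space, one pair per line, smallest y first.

4999 350
49980001 3499300
499700044999 34986001050
4996000999920001 349790034998600

[14; 3,1,1,6,1,1,3,28] for √204; ℓ=8 ⇒ convergent index 7
step 0: (14, 1)  from 14·(1,0) + (0,1)
step 1: (43, 3)  from 3·(14,1) + (1,0)
…
step 5: (757, 53)  from 1·(657,46) + (100,7)
step 6: (1414, 99)  from 1·(757,53) + (657,46)
step 7: (4999, 350)  from 3·(1414,99) + (757,53)
fundamental: x₁=4999, y₁=350  (since 24990001 − 204·122500 = 1)
(x_2, y_2) = (4999·4999 + 204·350·350, 4999·350 + 350·4999) = (49980001, 3499300)
(x_3, y_3) = (4999·49980001 + 204·350·3499300, 4999·3499300 + 350·49980001) = (499700044999, 34986001050)
(x_4, y_4) = (4999·499700044999 + 204·350·34986001050, 4999·34986001050 + 350·499700044999) = (4996000999920001, 349790034998600)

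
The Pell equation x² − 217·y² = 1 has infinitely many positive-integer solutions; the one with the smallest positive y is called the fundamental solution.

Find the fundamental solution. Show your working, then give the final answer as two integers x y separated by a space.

3844063 260952

√217 = [14; 1,2,1,2,1,…,2,1,28, …], period ℓ=16 (even) → k=15
a_0=14:  p_0=14·1+0=14,  q_0=14·0+1=1
…
a_2=2:  p_2=2·15+14=44,  q_2=2·1+1=3
…
a_4=2:  p_4=2·59+44=162,  q_4=2·4+3=11
…
a_14=2:  p_14=2·1034361+740980=2809702,  q_14=2·70217+50301=190735
a_15=1:  p_15=1·2809702+1034361=3844063,  q_15=1·190735+70217=260952
(x₁, y₁) = (3844063, 260952);  3844063² − 217·260952² = 1 ✓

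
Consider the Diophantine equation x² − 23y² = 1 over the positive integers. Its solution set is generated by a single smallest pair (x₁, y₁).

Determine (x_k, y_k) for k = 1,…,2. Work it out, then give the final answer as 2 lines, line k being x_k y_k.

√23 → a₀=4, period (1,3,1,8); ℓ=4 even so k=3
step 0: (4, 1)  from 4·(1,0) + (0,1)
step 1: (5, 1)  from 1·(4,1) + (1,0)
step 2: (19, 4)  from 3·(5,1) + (4,1)
step 3: (24, 5)  from 1·(19,4) + (5,1)
fundamental: x₁=24, y₁=5  (since 576 − 23·25 = 1)
n=2: (24,5)∘(24,5) = (24·24+23·5·5, 24·5+5·24) = (1151,240)

24 5
1151 240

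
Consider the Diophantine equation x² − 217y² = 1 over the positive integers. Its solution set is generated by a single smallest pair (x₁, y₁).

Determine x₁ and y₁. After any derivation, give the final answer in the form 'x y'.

[14; 1,2,1,2,1,…,2,1,28] for √217; ℓ=16 ⇒ convergent index 15
k=0  a_k=14  p_k/q_k = 14/1
k=1  a_k=1  p_k/q_k = 15/1
…
k=3  a_k=1  p_k/q_k = 59/4
k=4  a_k=2  p_k/q_k = 162/11
k=5  a_k=1  p_k/q_k = 221/15
k=6  a_k=1  p_k/q_k = 383/26
k=7  a_k=9  p_k/q_k = 3668/249
k=8  a_k=4  p_k/q_k = 15055/1022
k=9  a_k=9  p_k/q_k = 139163/9447
k=10  a_k=1  p_k/q_k = 154218/10469
k=11  a_k=1  p_k/q_k = 293381/19916
k=12  a_k=2  p_k/q_k = 740980/50301
k=13  a_k=1  p_k/q_k = 1034361/70217
k=14  a_k=2  p_k/q_k = 2809702/190735
k=15  a_k=1  p_k/q_k = 3844063/260952
fundamental: x₁=3844063, y₁=260952  (since 14776820347969 − 217·68095946304 = 1)

3844063 260952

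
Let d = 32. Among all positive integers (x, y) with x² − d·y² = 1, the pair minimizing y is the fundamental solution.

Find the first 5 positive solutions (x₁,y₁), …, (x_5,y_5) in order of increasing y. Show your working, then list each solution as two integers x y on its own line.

[5; 1,1,1,10] for √32; ℓ=4 ⇒ convergent index 3
k=0  a_k=5  p_k/q_k = 5/1
k=1  a_k=1  p_k/q_k = 6/1
k=2  a_k=1  p_k/q_k = 11/2
k=3  a_k=1  p_k/q_k = 17/3
→ (17, 3).  Check: 17²=289, 32·3²=288, difference 1.
(x_2, y_2) = (17·17 + 32·3·3, 17·3 + 3·17) = (577, 102)
(x_3, y_3) = (17·577 + 32·3·102, 17·102 + 3·577) = (19601, 3465)
(x_4, y_4) = (17·19601 + 32·3·3465, 17·3465 + 3·19601) = (665857, 117708)
(x_5, y_5) = (17·665857 + 32·3·117708, 17·117708 + 3·665857) = (22619537, 3998607)

17 3
577 102
19601 3465
665857 117708
22619537 3998607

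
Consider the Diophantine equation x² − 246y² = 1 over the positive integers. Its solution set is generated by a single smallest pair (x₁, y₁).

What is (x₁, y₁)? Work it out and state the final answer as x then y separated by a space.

d=246: √d = [15; 1,2,5,1,14,1,5,2,1,30] (ℓ=10, even), read p_9/q_9
k=0  a_k=15  p_k/q_k = 15/1
k=1  a_k=1  p_k/q_k = 16/1
k=2  a_k=2  p_k/q_k = 47/3
…
k=5  a_k=14  p_k/q_k = 4423/282
k=6  a_k=1  p_k/q_k = 4721/301
k=7  a_k=5  p_k/q_k = 28028/1787
k=8  a_k=2  p_k/q_k = 60777/3875
k=9  a_k=1  p_k/q_k = 88805/5662
→ (88805, 5662).  Check: 88805²=7886328025, 246·5662²=7886328024, difference 1.

88805 5662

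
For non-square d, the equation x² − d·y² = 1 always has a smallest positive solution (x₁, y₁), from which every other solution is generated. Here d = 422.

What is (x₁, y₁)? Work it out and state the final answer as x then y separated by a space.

7022501 341850

d=422: √d = [20; 1,1,5,2,1,…,1,1,40] (ℓ=14, even), read p_13/q_13
step 0: (20, 1)  from 20·(1,0) + (0,1)
…
step 2: (41, 2)  from 1·(21,1) + (20,1)
step 3: (226, 11)  from 5·(41,2) + (21,1)
step 4: (493, 24)  from 2·(226,11) + (41,2)
…
step 7: (53719, 2615)  from 20·(2650,129) + (719,35)
step 8: (163807, 7974)  from 3·(53719,2615) + (2650,129)
step 9: (217526, 10589)  from 1·(163807,7974) + (53719,2615)
step 10: (598859, 29152)  from 2·(217526,10589) + (163807,7974)
step 11: (3211821, 156349)  from 5·(598859,29152) + (217526,10589)
step 12: (3810680, 185501)  from 1·(3211821,156349) + (598859,29152)
step 13: (7022501, 341850)  from 1·(3810680,185501) + (3211821,156349)
fundamental: x₁=7022501, y₁=341850  (since 49315520295001 − 422·116861422500 = 1)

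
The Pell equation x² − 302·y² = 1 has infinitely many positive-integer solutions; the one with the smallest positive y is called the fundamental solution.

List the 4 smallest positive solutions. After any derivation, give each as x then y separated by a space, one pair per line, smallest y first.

4276623 246092
36579008568257 2104885414632
312869258720405635599 18003602753159249380
2676047735673238042056036097 153989243234046232237072848

√302 = [17; 2,1,1,1,4,…,1,2,34, …], period ℓ=16 (even) → k=15
k=0  a_k=17  p_k/q_k = 17/1
k=1  a_k=2  p_k/q_k = 35/2
k=2  a_k=1  p_k/q_k = 52/3
k=3  a_k=1  p_k/q_k = 87/5
k=4  a_k=1  p_k/q_k = 139/8
k=5  a_k=4  p_k/q_k = 643/37
k=6  a_k=2  p_k/q_k = 1425/82
k=7  a_k=1  p_k/q_k = 2068/119
k=8  a_k=16  p_k/q_k = 34513/1986
…
k=10  a_k=2  p_k/q_k = 107675/6196
k=11  a_k=4  p_k/q_k = 467281/26889
k=12  a_k=1  p_k/q_k = 574956/33085
k=13  a_k=1  p_k/q_k = 1042237/59974
k=14  a_k=1  p_k/q_k = 1617193/93059
k=15  a_k=2  p_k/q_k = 4276623/246092
→ (4276623, 246092).  Check: 4276623²=18289504284129, 302·246092²=18289504284128, difference 1.
(x_2, y_2) = (4276623·4276623 + 302·246092·246092, 4276623·246092 + 246092·4276623) = (36579008568257, 2104885414632)
(x_3, y_3) = (4276623·36579008568257 + 302·246092·2104885414632, 4276623·2104885414632 + 246092·36579008568257) = (312869258720405635599, 18003602753159249380)
(x_4, y_4) = (4276623·312869258720405635599 + 302·246092·18003602753159249380, 4276623·18003602753159249380 + 246092·312869258720405635599) = (2676047735673238042056036097, 153989243234046232237072848)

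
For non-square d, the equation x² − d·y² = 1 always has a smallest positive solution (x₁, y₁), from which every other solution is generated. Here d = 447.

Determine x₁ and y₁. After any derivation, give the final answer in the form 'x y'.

148 7

d=447: √d = [21; 7,42] (ℓ=2, even), read p_1/q_1
k=0  a_k=21  p_k/q_k = 21/1
k=1  a_k=7  p_k/q_k = 148/7
(x₁, y₁) = (148, 7);  148² − 447·7² = 1 ✓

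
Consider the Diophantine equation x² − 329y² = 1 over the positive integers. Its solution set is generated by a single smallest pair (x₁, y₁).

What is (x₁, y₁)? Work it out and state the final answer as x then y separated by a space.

2376415 131016

√329 → a₀=18, period (7,4,2,1,1,4,1,1,2,4,7,36); ℓ=12 even so k=11
k=0  a_k=18  p_k/q_k = 18/1
…
k=3  a_k=2  p_k/q_k = 1179/65
k=4  a_k=1  p_k/q_k = 1705/94
…
k=6  a_k=4  p_k/q_k = 13241/730
k=7  a_k=1  p_k/q_k = 16125/889
k=8  a_k=1  p_k/q_k = 29366/1619
…
k=10  a_k=4  p_k/q_k = 328794/18127
k=11  a_k=7  p_k/q_k = 2376415/131016
→ (2376415, 131016).  Check: 2376415²=5647348252225, 329·131016²=5647348252224, difference 1.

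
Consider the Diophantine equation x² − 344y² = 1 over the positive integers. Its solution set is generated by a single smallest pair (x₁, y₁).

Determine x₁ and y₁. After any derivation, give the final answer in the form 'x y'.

d=344: √d = [18; 1,1,4,1,3,1,4,1,1,36] (ℓ=10, even), read p_9/q_9
k=0  a_k=18  p_k/q_k = 18/1
…
k=2  a_k=1  p_k/q_k = 37/2
…
k=5  a_k=3  p_k/q_k = 779/42
…
k=8  a_k=1  p_k/q_k = 5694/307
k=9  a_k=1  p_k/q_k = 10405/561
fundamental: x₁=10405, y₁=561  (since 108264025 − 344·314721 = 1)

10405 561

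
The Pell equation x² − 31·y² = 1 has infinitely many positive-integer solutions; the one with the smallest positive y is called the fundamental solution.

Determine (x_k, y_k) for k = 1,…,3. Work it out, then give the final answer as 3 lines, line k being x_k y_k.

√31 = [5; 1,1,3,5,3,1,1,10, …], period ℓ=8 (even) → k=7
a_0=5:  p_0=5·1+0=5,  q_0=5·0+1=1
a_1=1:  p_1=1·5+1=6,  q_1=1·1+0=1
a_2=1:  p_2=1·6+5=11,  q_2=1·1+1=2
a_3=3:  p_3=3·11+6=39,  q_3=3·2+1=7
a_4=5:  p_4=5·39+11=206,  q_4=5·7+2=37
a_5=3:  p_5=3·206+39=657,  q_5=3·37+7=118
a_6=1:  p_6=1·657+206=863,  q_6=1·118+37=155
a_7=1:  p_7=1·863+657=1520,  q_7=1·155+118=273
→ (1520, 273).  Check: 1520²=2310400, 31·273²=2310399, difference 1.
(1520+273√31)^2 = 4620799 + 829920√31
(1520+273√31)^3 = 14047227440 + 2522956527√31

1520 273
4620799 829920
14047227440 2522956527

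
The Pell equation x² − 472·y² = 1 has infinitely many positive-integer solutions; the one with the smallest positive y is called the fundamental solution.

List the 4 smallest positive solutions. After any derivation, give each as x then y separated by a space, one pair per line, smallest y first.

d=472: √d = [21; 1,2,1,1,1,…,2,1,42] (ℓ=14, even), read p_13/q_13
k=0  a_k=21  p_k/q_k = 21/1
k=1  a_k=1  p_k/q_k = 22/1
k=2  a_k=2  p_k/q_k = 65/3
k=3  a_k=1  p_k/q_k = 87/4
k=4  a_k=1  p_k/q_k = 152/7
k=5  a_k=1  p_k/q_k = 239/11
k=6  a_k=4  p_k/q_k = 1108/51
k=7  a_k=5  p_k/q_k = 5779/266
k=8  a_k=4  p_k/q_k = 24224/1115
…
k=11  a_k=1  p_k/q_k = 84230/3877
k=12  a_k=2  p_k/q_k = 222687/10250
k=13  a_k=1  p_k/q_k = 306917/14127
fundamental: x₁=306917, y₁=14127  (since 94198044889 − 472·199572129 = 1)
(x_2, y_2) = (306917·306917 + 472·14127·14127, 306917·14127 + 14127·306917) = (188396089777, 8671632918)
(x_3, y_3) = (306917·188396089777 + 472·14127·8671632918, 306917·8671632918 + 14127·188396089777) = (115643925371868101, 5322943120573485)
(x_4, y_4) = (306917·115643925371868101 + 472·14127·5322943120573485, 306917·5322943120573485 + 14127·115643925371868101) = (70986173286526887819457, 3267403467465432958572)

306917 14127
188396089777 8671632918
115643925371868101 5322943120573485
70986173286526887819457 3267403467465432958572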